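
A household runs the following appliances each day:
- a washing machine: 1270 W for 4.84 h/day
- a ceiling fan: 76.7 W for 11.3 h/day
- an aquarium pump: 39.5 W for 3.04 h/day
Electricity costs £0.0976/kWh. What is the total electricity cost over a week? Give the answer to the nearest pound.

£5

washing machine: 1270 W × 4.84 h × 7 d = 43,028 Wh = 43.03 kWh
ceiling fan: 76.7 W × 11.3 h × 7 d = 6,067 Wh = 6.067 kWh
aquarium pump: 39.5 W × 3.04 h × 7 d = 841 Wh = 0.8406 kWh
Total energy = 43.03 + 6.067 + 0.8406 = 49.94 kWh
Cost = 49.94 kWh × £0.0976 = £4.87 ≈ £5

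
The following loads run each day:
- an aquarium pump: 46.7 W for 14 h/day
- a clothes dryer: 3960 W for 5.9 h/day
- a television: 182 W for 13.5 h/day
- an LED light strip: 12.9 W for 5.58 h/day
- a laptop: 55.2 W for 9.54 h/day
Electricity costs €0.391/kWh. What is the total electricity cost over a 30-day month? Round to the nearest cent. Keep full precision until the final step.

aquarium pump: 46.7 W × 14 h × 30 d = 19,614 Wh = 19.61 kWh
clothes dryer: 3960 W × 5.9 h × 30 d = 700,920 Wh = 700.9 kWh
television: 182 W × 13.5 h × 30 d = 73,710 Wh = 73.71 kWh
LED light strip: 12.9 W × 5.58 h × 30 d = 2,159 Wh = 2.159 kWh
laptop: 55.2 W × 9.54 h × 30 d = 15,798 Wh = 15.8 kWh
Total energy = 19.61 + 700.9 + 73.71 + 2.159 + 15.8 = 812.2 kWh
Cost = 812.2 kWh × €0.391 = €317.57

€317.57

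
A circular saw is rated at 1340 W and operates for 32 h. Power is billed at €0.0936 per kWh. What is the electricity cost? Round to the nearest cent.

€4.01

Energy = 1340 W × 32 h = 42,880 Wh = 42.88 kWh
Cost = 42.88 kWh × €0.0936/kWh = €4.01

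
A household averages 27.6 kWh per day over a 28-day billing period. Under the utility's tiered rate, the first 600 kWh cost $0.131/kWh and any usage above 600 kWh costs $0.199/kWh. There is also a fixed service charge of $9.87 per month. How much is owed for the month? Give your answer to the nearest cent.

$122.86

Usage = 27.6 kWh/day × 28 days = 772.8 kWh
First 600 kWh × $0.131 = $78.60
Remaining 172.8 kWh × $0.199 = $34.39
Energy charge = $112.99; + service $9.87 = $122.86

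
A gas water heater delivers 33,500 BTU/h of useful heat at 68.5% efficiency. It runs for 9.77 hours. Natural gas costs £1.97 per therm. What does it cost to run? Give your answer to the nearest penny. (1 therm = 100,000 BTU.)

Heat delivered = 33,500 BTU/h × 9.77 h = 327,295 BTU
Gas input = 327,295 / 0.685 = 477,803 BTU
= 477,803 / 100,000 = 4.778 therm
Cost = 4.778 × £1.97/therm = £9.41

£9.41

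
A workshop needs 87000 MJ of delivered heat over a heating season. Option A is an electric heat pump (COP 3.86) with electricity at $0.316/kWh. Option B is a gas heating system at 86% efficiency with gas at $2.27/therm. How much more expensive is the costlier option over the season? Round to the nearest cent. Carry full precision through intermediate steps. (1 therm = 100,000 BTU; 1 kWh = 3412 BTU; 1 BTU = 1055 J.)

Heat load = 87000 MJ = 87,000,000,000 J / 1055 = 82,464,455 BTU
Gas: input = 82,464,455 / 0.86 = 95,888,901 BTU = 958.9 therm → 958.9 × $2.27 = $2,176.68
Heat pump: 82,464,455 BTU / 3412 = 24,170 kWh heat; / 3.86 = 6,261 kWh in → × $0.316 = $1,978.60
Difference = |$2,176.68 − $1,978.60| = $198.08

$198.08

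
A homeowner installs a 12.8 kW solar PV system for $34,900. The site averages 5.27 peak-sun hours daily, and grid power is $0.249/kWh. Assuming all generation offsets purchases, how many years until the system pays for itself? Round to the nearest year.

6 years

Daily generation = 12.8 kW × 5.27 h = 67.46 kWh
Annual generation = 67.46 × 365 = 24621 kWh
Annual savings = 24621 × $0.249 = $6,130.74
Payback = $34,900 / $6,130.74 = 5.69 years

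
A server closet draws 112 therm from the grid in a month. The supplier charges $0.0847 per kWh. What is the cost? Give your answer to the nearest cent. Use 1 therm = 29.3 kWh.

$277.95

112 therm × (29.3 kWh/therm) = 3,282 kWh
Cost = 3,282 kWh × $0.0847/kWh = $277.95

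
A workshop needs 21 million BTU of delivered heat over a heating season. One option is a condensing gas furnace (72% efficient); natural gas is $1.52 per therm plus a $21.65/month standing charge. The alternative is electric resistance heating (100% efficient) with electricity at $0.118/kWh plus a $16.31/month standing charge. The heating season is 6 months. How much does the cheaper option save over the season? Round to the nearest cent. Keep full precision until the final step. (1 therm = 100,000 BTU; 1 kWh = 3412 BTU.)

Heat load = 21 × 10⁶ BTU = 21,000,000 BTU
Gas: input = 21,000,000 / 0.72 = 29,166,667 BTU = 291.7 therm → 291.7 × $1.52 = $443.33; + 6 × $21.65 standing = $573.23
Electric: 21,000,000 BTU / 3412 = 6,155 kWh → × $0.118 = $726.26; + 6 × $16.31 standing = $824.12
Difference = |$573.23 − $824.12| = $250.89

$250.89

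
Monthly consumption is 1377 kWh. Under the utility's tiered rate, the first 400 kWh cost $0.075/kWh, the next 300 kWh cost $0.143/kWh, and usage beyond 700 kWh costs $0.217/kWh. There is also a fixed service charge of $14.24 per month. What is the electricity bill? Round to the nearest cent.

First 400 kWh × $0.075 = $30.00
Next 300 kWh × $0.143 = $42.90
Remaining 677 kWh × $0.217 = $146.91
Energy charge = $219.81; + service $14.24 = $234.05

$234.05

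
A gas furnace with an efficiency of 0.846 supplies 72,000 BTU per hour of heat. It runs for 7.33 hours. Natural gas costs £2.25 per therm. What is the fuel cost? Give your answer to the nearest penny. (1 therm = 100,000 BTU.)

Heat delivered = 72,000 BTU/h × 7.33 h = 527,760 BTU
Gas input = 527,760 / 0.846 = 623,830 BTU
= 623,830 / 100,000 = 6.238 therm
Cost = 6.238 × £2.25/therm = £14.04

£14.04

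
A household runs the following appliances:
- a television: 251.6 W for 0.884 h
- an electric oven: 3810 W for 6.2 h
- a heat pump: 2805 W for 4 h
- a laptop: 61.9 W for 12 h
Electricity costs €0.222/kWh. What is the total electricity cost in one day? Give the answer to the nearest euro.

television: 251.6 W × 0.884 h = 222 Wh = 0.2224 kWh
electric oven: 3810 W × 6.2 h = 23,622 Wh = 23.62 kWh
heat pump: 2805 W × 4 h = 11,220 Wh = 11.22 kWh
laptop: 61.9 W × 12 h = 743 Wh = 0.7428 kWh
Total energy = 0.2224 + 23.62 + 11.22 + 0.7428 = 35.81 kWh
Cost = 35.81 kWh × €0.222 = €7.95 ≈ €8

€8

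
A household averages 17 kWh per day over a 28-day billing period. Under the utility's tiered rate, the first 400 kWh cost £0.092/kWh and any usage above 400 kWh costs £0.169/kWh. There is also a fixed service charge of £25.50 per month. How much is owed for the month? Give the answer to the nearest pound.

Usage = 17 kWh/day × 28 days = 476 kWh
First 400 kWh × £0.092 = £36.80
Remaining 76 kWh × £0.169 = £12.84
Energy charge = £49.64; + service £25.50 = £75.14 ≈ £75

£75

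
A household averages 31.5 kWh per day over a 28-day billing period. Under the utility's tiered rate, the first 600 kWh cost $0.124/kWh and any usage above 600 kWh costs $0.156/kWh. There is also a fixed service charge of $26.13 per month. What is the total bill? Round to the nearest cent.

Usage = 31.5 kWh/day × 28 days = 882 kWh
First 600 kWh × $0.124 = $74.40
Remaining 282 kWh × $0.156 = $43.99
Energy charge = $118.39; + service $26.13 = $144.52

$144.52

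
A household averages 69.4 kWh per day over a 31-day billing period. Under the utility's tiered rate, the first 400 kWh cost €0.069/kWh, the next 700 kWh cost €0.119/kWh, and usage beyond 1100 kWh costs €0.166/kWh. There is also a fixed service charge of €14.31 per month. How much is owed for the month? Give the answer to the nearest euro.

€300

Usage = 69.4 kWh/day × 31 days = 2151.4 kWh
First 400 kWh × €0.069 = €27.60
Next 700 kWh × €0.119 = €83.30
Remaining 1051.4 kWh × €0.166 = €174.53
Energy charge = €285.43; + service €14.31 = €299.74 ≈ €300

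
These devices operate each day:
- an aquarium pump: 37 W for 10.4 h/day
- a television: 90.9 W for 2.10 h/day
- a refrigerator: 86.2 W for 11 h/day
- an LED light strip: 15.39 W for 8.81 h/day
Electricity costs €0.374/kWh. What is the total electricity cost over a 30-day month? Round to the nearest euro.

€19

aquarium pump: 37 W × 10.4 h × 30 d = 11,544 Wh = 11.54 kWh
television: 90.9 W × 2.10 h × 30 d = 5,727 Wh = 5.727 kWh
refrigerator: 86.2 W × 11 h × 30 d = 28,446 Wh = 28.45 kWh
LED light strip: 15.39 W × 8.81 h × 30 d = 4,068 Wh = 4.068 kWh
Total energy = 11.54 + 5.727 + 28.45 + 4.068 = 49.78 kWh
Cost = 49.78 kWh × €0.374 = €18.62 ≈ €19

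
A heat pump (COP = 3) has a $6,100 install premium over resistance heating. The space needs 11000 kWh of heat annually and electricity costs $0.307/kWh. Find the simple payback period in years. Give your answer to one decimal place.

2.7 years

Resistance: 11000 kWh × $0.307 = $3,377.00/yr
Heat pump: 11000 / 3 = 3667 kWh in → × $0.307 = $1,125.67/yr
Annual savings = $2,251.33
Payback = $6,100 / $2,251.33 = 2.71 years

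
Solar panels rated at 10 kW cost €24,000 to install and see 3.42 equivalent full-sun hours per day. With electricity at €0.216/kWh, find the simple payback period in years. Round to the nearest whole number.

Daily generation = 10 kW × 3.42 h = 34.2 kWh
Annual generation = 34.2 × 365 = 12483 kWh
Annual savings = 12483 × €0.216 = €2,696.33
Payback = €24,000 / €2,696.33 = 8.9 years

9 years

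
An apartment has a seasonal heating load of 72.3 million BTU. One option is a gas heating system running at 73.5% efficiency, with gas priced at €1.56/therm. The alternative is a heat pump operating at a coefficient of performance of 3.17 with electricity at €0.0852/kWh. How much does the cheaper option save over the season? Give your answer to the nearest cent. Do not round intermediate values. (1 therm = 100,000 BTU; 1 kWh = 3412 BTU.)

€965.01

Heat load = 72.3 × 10⁶ BTU = 72,300,000 BTU
Gas: input = 72,300,000 / 0.735 = 98,367,347 BTU = 983.7 therm → 983.7 × €1.56 = €1,534.53
Heat pump: 72,300,000 BTU / 3412 = 21,190 kWh heat; / 3.17 = 6,685 kWh in → × €0.0852 = €569.52
Difference = |€1,534.53 − €569.52| = €965.01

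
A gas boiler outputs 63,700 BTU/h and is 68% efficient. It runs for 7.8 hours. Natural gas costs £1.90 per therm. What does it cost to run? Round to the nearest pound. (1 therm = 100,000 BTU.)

£14

Heat delivered = 63,700 BTU/h × 7.8 h = 496,860 BTU
Gas input = 496,860 / 0.68 = 730,676 BTU
= 730,676 / 100,000 = 7.307 therm
Cost = 7.307 × £1.90/therm = £13.88 ≈ £14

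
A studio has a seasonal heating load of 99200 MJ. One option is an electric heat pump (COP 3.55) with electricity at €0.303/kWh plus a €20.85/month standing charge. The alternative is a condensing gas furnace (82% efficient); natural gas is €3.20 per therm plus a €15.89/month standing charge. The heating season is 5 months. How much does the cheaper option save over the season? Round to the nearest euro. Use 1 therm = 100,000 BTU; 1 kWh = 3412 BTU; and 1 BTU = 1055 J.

€1292

Heat load = 99200 MJ = 99,200,000,000 J / 1055 = 94,028,436 BTU
Gas: input = 94,028,436 / 0.82 = 114,668,824 BTU = 1,147 therm → 1,147 × €3.20 = €3,669.40; + 5 × €15.89 standing = €3,748.85
Heat pump: 94,028,436 BTU / 3412 = 27,560 kWh heat; / 3.55 = 7,763 kWh in → × €0.303 = €2,352.15; + 5 × €20.85 standing = €2,456.40
Difference = |€3,748.85 − €2,456.40| = €1,292.46 ≈ €1292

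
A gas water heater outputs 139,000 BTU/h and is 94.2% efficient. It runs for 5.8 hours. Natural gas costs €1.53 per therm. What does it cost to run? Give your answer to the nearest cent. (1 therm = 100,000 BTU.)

Heat delivered = 139,000 BTU/h × 5.8 h = 806,200 BTU
Gas input = 806,200 / 0.942 = 855,839 BTU
= 855,839 / 100,000 = 8.558 therm
Cost = 8.558 × €1.53/therm = €13.09

€13.09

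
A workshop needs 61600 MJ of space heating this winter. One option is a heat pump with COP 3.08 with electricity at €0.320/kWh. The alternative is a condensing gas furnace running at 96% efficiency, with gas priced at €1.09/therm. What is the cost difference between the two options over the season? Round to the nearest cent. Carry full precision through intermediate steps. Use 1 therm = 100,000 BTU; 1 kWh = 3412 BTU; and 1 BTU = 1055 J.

Heat load = 61600 MJ = 61,600,000,000 J / 1055 = 58,388,626 BTU
Gas: input = 58,388,626 / 0.960 = 60,821,485 BTU = 608.2 therm → 608.2 × €1.09 = €662.95
Heat pump: 58,388,626 BTU / 3412 = 17,110 kWh heat; / 3.08 = 5,556 kWh in → × €0.320 = €1,777.95
Difference = |€662.95 − €1,777.95| = €1,114.99

€1114.99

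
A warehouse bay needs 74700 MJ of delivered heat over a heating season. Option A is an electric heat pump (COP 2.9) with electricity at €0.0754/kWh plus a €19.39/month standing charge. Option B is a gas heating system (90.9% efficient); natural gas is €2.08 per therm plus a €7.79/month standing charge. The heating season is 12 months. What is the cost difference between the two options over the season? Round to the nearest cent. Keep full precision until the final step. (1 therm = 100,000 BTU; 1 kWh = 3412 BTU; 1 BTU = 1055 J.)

€941.45

Heat load = 74700 MJ = 74,700,000,000 J / 1055 = 70,805,687 BTU
Gas: input = 70,805,687 / 0.909 = 77,894,045 BTU = 778.9 therm → 778.9 × €2.08 = €1,620.20; + 12 × €7.79 standing = €1,713.68
Heat pump: 70,805,687 BTU / 3412 = 20,750 kWh heat; / 2.9 = 7,156 kWh in → × €0.0754 = €539.55; + 12 × €19.39 standing = €772.23
Difference = |€1,713.68 − €772.23| = €941.45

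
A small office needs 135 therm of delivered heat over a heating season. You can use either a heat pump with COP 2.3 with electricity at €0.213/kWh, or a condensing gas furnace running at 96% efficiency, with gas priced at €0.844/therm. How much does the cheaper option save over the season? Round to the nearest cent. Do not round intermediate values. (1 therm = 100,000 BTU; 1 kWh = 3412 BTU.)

Heat load = 135 therm × 100,000 = 13,500,000 BTU
Gas: input = 13,500,000 / 0.96 = 14,062,500 BTU = 140.6 therm → 140.6 × €0.844 = €118.69
Heat pump: 13,500,000 BTU / 3412 = 3,957 kWh heat; / 2.3 = 1,720 kWh in → × €0.213 = €366.42
Difference = |€118.69 − €366.42| = €247.73

€247.73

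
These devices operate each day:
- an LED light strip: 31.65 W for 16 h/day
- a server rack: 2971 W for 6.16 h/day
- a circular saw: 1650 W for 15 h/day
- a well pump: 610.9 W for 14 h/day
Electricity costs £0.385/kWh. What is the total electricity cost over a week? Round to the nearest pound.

LED light strip: 31.65 W × 16 h × 7 d = 3,545 Wh = 3.545 kWh
server rack: 2971 W × 6.16 h × 7 d = 128,110 Wh = 128.1 kWh
circular saw: 1650 W × 15 h × 7 d = 173,250 Wh = 173.2 kWh
well pump: 610.9 W × 14 h × 7 d = 59,868 Wh = 59.87 kWh
Total energy = 3.545 + 128.1 + 173.2 + 59.87 = 364.8 kWh
Cost = 364.8 kWh × £0.385 = £140.44 ≈ £140

£140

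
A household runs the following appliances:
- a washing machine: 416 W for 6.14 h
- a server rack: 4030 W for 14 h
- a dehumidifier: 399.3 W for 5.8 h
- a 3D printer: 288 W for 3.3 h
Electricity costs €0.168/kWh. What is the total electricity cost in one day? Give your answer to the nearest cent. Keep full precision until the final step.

washing machine: 416 W × 6.14 h = 2,554 Wh = 2.554 kWh
server rack: 4030 W × 14 h = 56,420 Wh = 56.42 kWh
dehumidifier: 399.3 W × 5.8 h = 2,316 Wh = 2.316 kWh
3D printer: 288 W × 3.3 h = 950 Wh = 0.9504 kWh
Total energy = 2.554 + 56.42 + 2.316 + 0.9504 = 62.24 kWh
Cost = 62.24 kWh × €0.168 = €10.46

€10.46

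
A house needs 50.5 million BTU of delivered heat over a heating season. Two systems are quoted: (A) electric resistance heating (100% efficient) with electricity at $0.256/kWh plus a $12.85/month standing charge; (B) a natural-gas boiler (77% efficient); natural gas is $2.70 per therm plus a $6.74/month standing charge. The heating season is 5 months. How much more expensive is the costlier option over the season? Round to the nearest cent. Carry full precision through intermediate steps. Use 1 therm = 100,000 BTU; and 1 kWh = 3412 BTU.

$2048.75

Heat load = 50.5 × 10⁶ BTU = 50,500,000 BTU
Gas: input = 50,500,000 / 0.77 = 65,584,416 BTU = 655.8 therm → 655.8 × $2.70 = $1,770.78; + 5 × $6.74 standing = $1,804.48
Electric: 50,500,000 BTU / 3412 = 14,800 kWh → × $0.256 = $3,788.98; + 5 × $12.85 standing = $3,853.23
Difference = |$1,804.48 − $3,853.23| = $2,048.75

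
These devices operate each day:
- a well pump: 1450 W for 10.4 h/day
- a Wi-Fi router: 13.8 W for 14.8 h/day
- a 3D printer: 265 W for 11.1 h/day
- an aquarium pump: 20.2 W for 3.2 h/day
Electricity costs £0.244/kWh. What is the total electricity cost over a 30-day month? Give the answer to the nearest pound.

well pump: 1450 W × 10.4 h × 30 d = 452,400 Wh = 452.4 kWh
Wi-Fi router: 13.8 W × 14.8 h × 30 d = 6,127 Wh = 6.127 kWh
3D printer: 265 W × 11.1 h × 30 d = 88,245 Wh = 88.25 kWh
aquarium pump: 20.2 W × 3.2 h × 30 d = 1,939 Wh = 1.939 kWh
Total energy = 452.4 + 6.127 + 88.25 + 1.939 = 548.7 kWh
Cost = 548.7 kWh × £0.244 = £133.89 ≈ £134

£134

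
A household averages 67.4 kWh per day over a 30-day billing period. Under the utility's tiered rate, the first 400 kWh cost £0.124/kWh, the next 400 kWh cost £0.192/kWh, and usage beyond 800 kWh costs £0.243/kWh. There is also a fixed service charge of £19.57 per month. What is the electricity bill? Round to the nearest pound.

Usage = 67.4 kWh/day × 30 days = 2022 kWh
First 400 kWh × £0.124 = £49.60
Next 400 kWh × £0.192 = £76.80
Remaining 1222 kWh × £0.243 = £296.95
Energy charge = £423.35; + service £19.57 = £442.92 ≈ £443

£443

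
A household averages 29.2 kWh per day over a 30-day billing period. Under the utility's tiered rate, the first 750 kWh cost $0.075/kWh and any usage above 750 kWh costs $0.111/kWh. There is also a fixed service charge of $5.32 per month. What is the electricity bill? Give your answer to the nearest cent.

Usage = 29.2 kWh/day × 30 days = 876 kWh
First 750 kWh × $0.075 = $56.25
Remaining 126 kWh × $0.111 = $13.99
Energy charge = $70.24; + service $5.32 = $75.56

$75.56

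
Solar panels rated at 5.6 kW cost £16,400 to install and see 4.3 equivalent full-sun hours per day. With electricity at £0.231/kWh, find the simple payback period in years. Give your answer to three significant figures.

Daily generation = 5.6 kW × 4.3 h = 24.08 kWh
Annual generation = 24.08 × 365 = 8789.2 kWh
Annual savings = 8789.2 × £0.231 = £2,030.31
Payback = £16,400 / £2,030.31 = 8.08 years

8.08 years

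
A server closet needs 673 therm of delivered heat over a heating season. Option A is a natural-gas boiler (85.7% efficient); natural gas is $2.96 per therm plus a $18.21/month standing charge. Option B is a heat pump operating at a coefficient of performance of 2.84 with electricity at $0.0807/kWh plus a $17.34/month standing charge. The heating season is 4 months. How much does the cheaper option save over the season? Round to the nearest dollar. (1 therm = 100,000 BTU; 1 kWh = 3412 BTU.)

Heat load = 673 therm × 100,000 = 67,300,000 BTU
Gas: input = 67,300,000 / 0.857 = 78,529,755 BTU = 785.3 therm → 785.3 × $2.96 = $2,324.48; + 4 × $18.21 standing = $2,397.32
Heat pump: 67,300,000 BTU / 3412 = 19,720 kWh heat; / 2.84 = 6,945 kWh in → × $0.0807 = $560.48; + 4 × $17.34 standing = $629.84
Difference = |$2,397.32 − $629.84| = $1,767.48 ≈ $1767

$1767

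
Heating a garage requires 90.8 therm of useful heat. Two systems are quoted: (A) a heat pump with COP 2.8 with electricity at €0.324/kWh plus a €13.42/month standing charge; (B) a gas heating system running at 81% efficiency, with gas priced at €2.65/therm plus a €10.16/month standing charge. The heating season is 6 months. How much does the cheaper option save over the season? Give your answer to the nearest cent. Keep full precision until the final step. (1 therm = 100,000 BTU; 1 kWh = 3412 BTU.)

€30.44

Heat load = 90.8 therm × 100,000 = 9,080,000 BTU
Gas: input = 9,080,000 / 0.81 = 11,209,877 BTU = 112.1 therm → 112.1 × €2.65 = €297.06; + 6 × €10.16 standing = €358.02
Heat pump: 9,080,000 BTU / 3412 = 2,661 kWh heat; / 2.8 = 950.4 kWh in → × €0.324 = €307.94; + 6 × €13.42 standing = €388.46
Difference = |€358.02 − €388.46| = €30.44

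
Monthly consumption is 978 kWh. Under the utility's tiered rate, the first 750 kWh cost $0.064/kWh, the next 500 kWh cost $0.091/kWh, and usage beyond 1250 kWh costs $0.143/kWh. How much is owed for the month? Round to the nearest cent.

$68.75

First 750 kWh × $0.064 = $48.00
Next 228 kWh × $0.091 = $20.75
Remaining tier: 0 kWh (not reached)
Total = $68.75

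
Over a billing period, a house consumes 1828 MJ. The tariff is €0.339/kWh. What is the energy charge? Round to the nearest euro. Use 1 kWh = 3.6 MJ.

1828 MJ × (0.27778 kWh/MJ) = 507.8 kWh
Cost = 507.8 kWh × €0.339/kWh = €172.14 ≈ €172

€172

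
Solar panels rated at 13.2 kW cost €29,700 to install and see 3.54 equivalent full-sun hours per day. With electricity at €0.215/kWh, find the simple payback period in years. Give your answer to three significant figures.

Daily generation = 13.2 kW × 3.54 h = 46.73 kWh
Annual generation = 46.73 × 365 = 17056 kWh
Annual savings = 17056 × €0.215 = €3,666.98
Payback = €29,700 / €3,666.98 = 8.1 years

8.10 years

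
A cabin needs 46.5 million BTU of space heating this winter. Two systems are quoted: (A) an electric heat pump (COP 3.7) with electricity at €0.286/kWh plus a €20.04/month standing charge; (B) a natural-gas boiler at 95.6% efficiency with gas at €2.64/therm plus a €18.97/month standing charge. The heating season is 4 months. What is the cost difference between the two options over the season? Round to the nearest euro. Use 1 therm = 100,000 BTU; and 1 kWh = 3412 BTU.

Heat load = 46.5 × 10⁶ BTU = 46,500,000 BTU
Gas: input = 46,500,000 / 0.956 = 48,640,167 BTU = 486.4 therm → 486.4 × €2.64 = €1,284.10; + 4 × €18.97 standing = €1,359.98
Heat pump: 46,500,000 BTU / 3412 = 13,630 kWh heat; / 3.7 = 3,683 kWh in → × €0.286 = €1,053.44; + 4 × €20.04 standing = €1,133.60
Difference = |€1,359.98 − €1,133.60| = €226.38 ≈ €226

€226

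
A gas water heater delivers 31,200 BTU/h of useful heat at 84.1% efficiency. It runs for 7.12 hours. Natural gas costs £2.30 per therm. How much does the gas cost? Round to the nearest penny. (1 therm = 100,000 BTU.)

£6.08

Heat delivered = 31,200 BTU/h × 7.12 h = 222,144 BTU
Gas input = 222,144 / 0.841 = 264,143 BTU
= 264,143 / 100,000 = 2.641 therm
Cost = 2.641 × £2.30/therm = £6.08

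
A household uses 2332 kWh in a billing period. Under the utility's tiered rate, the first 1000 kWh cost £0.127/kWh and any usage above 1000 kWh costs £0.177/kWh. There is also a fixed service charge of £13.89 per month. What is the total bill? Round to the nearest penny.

First 1000 kWh × £0.127 = £127.00
Remaining 1332 kWh × £0.177 = £235.76
Energy charge = £362.76; + service £13.89 = £376.65

£376.65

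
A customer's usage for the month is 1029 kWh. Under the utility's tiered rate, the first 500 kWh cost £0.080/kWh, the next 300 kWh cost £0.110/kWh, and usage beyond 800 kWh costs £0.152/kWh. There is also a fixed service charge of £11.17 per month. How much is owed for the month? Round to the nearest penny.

First 500 kWh × £0.080 = £40.00
Next 300 kWh × £0.110 = £33.00
Remaining 229 kWh × £0.152 = £34.81
Energy charge = £107.81; + service £11.17 = £118.98

£118.98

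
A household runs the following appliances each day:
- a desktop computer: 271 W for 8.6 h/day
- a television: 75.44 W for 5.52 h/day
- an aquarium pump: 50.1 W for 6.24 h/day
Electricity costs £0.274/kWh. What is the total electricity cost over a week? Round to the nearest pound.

desktop computer: 271 W × 8.6 h × 7 d = 16,314 Wh = 16.31 kWh
television: 75.44 W × 5.52 h × 7 d = 2,915 Wh = 2.915 kWh
aquarium pump: 50.1 W × 6.24 h × 7 d = 2,188 Wh = 2.188 kWh
Total energy = 16.31 + 2.915 + 2.188 = 21.42 kWh
Cost = 21.42 kWh × £0.274 = £5.87 ≈ £6

£6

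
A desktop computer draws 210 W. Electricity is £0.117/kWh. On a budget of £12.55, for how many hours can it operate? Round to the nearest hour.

Energy budget = £12.55 / £0.117 per kWh = 107.3 kWh = 107,265 Wh
Runtime = 107,265 Wh / 210 W = 510.8 h

511 h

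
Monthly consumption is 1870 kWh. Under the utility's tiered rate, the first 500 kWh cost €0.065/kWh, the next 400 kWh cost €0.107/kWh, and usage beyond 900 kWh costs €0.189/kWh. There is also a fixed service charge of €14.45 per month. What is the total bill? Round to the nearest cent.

€273.08

First 500 kWh × €0.065 = €32.50
Next 400 kWh × €0.107 = €42.80
Remaining 970 kWh × €0.189 = €183.33
Energy charge = €258.63; + service €14.45 = €273.08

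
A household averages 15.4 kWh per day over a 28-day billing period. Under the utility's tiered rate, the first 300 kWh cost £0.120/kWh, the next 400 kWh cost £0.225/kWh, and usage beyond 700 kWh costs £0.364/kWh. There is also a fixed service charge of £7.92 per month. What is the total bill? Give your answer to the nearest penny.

£73.44

Usage = 15.4 kWh/day × 28 days = 431.2 kWh
First 300 kWh × £0.120 = £36.00
Next 131.2 kWh × £0.225 = £29.52
Remaining tier: 0 kWh (not reached)
Energy charge = £65.52; + service £7.92 = £73.44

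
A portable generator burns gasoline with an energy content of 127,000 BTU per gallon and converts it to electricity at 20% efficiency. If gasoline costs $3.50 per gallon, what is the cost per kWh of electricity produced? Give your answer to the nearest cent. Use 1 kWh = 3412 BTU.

$0.47

Electrical output per gallon = 127,000 BTU × 0.20 / 3412 BTU/kWh = 7.444 kWh
Cost per kWh = $3.50 / 7.444 kWh = $0.470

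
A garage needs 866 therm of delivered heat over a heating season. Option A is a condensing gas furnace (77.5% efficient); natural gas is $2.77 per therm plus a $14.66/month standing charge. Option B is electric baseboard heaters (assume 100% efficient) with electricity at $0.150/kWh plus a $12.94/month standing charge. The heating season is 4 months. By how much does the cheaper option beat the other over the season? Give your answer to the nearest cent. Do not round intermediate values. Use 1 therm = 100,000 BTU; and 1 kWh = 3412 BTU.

$705.02

Heat load = 866 therm × 100,000 = 86,600,000 BTU
Gas: input = 86,600,000 / 0.775 = 111,741,935 BTU = 1,117 therm → 1,117 × $2.77 = $3,095.25; + 4 × $14.66 standing = $3,153.89
Electric: 86,600,000 BTU / 3412 = 25,380 kWh → × $0.150 = $3,807.15; + 4 × $12.94 standing = $3,858.91
Difference = |$3,153.89 − $3,858.91| = $705.02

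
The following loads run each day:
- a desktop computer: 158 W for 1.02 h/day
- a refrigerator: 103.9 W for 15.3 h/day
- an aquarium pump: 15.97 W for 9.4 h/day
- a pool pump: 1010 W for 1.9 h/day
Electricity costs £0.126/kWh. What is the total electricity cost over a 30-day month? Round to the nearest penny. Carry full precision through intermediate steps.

£14.44

desktop computer: 158 W × 1.02 h × 30 d = 4,835 Wh = 4.835 kWh
refrigerator: 103.9 W × 15.3 h × 30 d = 47,690 Wh = 47.69 kWh
aquarium pump: 15.97 W × 9.4 h × 30 d = 4,504 Wh = 4.504 kWh
pool pump: 1010 W × 1.9 h × 30 d = 57,570 Wh = 57.57 kWh
Total energy = 4.835 + 47.69 + 4.504 + 57.57 = 114.6 kWh
Cost = 114.6 kWh × £0.126 = £14.44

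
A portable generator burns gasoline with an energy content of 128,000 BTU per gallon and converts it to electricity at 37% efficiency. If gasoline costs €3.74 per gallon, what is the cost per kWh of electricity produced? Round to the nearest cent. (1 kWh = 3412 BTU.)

Electrical output per gallon = 128,000 BTU × 0.37 / 3412 BTU/kWh = 13.88 kWh
Cost per kWh = €3.74 / 13.88 kWh = €0.269

€0.27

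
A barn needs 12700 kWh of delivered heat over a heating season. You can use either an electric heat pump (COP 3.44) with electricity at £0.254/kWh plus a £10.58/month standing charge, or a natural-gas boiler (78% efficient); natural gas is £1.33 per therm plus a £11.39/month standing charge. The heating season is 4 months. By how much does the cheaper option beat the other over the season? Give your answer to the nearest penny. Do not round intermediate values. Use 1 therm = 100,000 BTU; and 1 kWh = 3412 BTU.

£195.62

Heat load = 12700 kWh × 3412 = 43,332,400 BTU
Gas: input = 43,332,400 / 0.78 = 55,554,359 BTU = 555.5 therm → 555.5 × £1.33 = £738.87; + 4 × £11.39 standing = £784.43
Heat pump: 43,332,400 BTU / 3412 = 12,700 kWh heat; / 3.44 = 3,692 kWh in → × £0.254 = £937.73; + 4 × £10.58 standing = £980.05
Difference = |£784.43 − £980.05| = £195.62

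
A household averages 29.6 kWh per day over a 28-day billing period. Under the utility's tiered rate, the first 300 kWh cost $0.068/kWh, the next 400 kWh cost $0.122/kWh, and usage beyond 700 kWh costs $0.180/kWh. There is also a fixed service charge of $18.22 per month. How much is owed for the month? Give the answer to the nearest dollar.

$111

Usage = 29.6 kWh/day × 28 days = 828.8 kWh
First 300 kWh × $0.068 = $20.40
Next 400 kWh × $0.122 = $48.80
Remaining 128.8 kWh × $0.180 = $23.18
Energy charge = $92.38; + service $18.22 = $110.60 ≈ $111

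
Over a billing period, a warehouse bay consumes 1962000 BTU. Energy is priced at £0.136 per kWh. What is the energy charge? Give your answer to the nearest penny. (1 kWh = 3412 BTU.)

1962000 BTU × (0.00029308 kWh/BTU) = 575 kWh
Cost = 575 kWh × £0.136/kWh = £78.20

£78.20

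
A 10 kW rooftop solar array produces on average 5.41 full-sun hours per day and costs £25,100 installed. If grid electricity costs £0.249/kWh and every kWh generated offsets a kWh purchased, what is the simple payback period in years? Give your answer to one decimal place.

Daily generation = 10 kW × 5.41 h = 54.1 kWh
Annual generation = 54.1 × 365 = 19746 kWh
Annual savings = 19746 × £0.249 = £4,916.88
Payback = £25,100 / £4,916.88 = 5.1 years

5.1 years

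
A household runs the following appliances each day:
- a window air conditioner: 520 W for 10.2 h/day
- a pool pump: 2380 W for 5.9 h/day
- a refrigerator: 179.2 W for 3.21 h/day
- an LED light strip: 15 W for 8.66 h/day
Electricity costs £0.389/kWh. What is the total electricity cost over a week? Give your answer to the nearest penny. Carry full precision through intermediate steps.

£54.60

window air conditioner: 520 W × 10.2 h × 7 d = 37,128 Wh = 37.13 kWh
pool pump: 2380 W × 5.9 h × 7 d = 98,294 Wh = 98.29 kWh
refrigerator: 179.2 W × 3.21 h × 7 d = 4,027 Wh = 4.027 kWh
LED light strip: 15 W × 8.66 h × 7 d = 909 Wh = 0.9093 kWh
Total energy = 37.13 + 98.29 + 4.027 + 0.9093 = 140.4 kWh
Cost = 140.4 kWh × £0.389 = £54.60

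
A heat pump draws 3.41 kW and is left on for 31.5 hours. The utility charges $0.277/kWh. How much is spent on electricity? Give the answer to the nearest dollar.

$30

Energy = 3410 W × 31.5 h = 107,415 Wh = 107.4 kWh
Cost = 107.4 kWh × $0.277/kWh = $29.75 ≈ $30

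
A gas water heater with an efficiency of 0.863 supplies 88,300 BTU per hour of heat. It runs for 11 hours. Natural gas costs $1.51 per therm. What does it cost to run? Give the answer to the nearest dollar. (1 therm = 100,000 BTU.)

Heat delivered = 88,300 BTU/h × 11 h = 971,300 BTU
Gas input = 971,300 / 0.863 = 1,125,492 BTU
= 1,125,492 / 100,000 = 11.25 therm
Cost = 11.25 × $1.51/therm = $16.99 ≈ $17

$17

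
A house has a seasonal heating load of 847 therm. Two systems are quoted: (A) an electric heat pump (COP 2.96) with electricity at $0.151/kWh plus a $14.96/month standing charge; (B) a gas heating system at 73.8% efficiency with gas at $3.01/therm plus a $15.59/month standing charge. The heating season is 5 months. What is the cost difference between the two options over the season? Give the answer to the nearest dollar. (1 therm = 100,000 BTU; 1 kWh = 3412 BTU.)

Heat load = 847 therm × 100,000 = 84,700,000 BTU
Gas: input = 84,700,000 / 0.738 = 114,769,648 BTU = 1,148 therm → 1,148 × $3.01 = $3,454.57; + 5 × $15.59 standing = $3,532.52
Heat pump: 84,700,000 BTU / 3412 = 24,820 kWh heat; / 2.96 = 8,387 kWh in → × $0.151 = $1,266.37; + 5 × $14.96 standing = $1,341.17
Difference = |$3,532.52 − $1,341.17| = $2,191.35 ≈ $2191

$2191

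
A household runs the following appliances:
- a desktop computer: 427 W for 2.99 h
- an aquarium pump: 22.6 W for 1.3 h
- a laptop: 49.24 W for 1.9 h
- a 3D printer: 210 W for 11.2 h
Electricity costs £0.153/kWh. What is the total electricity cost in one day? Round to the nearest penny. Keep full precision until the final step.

£0.57

desktop computer: 427 W × 2.99 h = 1,277 Wh = 1.277 kWh
aquarium pump: 22.6 W × 1.3 h = 29 Wh = 0.02938 kWh
laptop: 49.24 W × 1.9 h = 94 Wh = 0.09356 kWh
3D printer: 210 W × 11.2 h = 2,352 Wh = 2.352 kWh
Total energy = 1.277 + 0.02938 + 0.09356 + 2.352 = 3.752 kWh
Cost = 3.752 kWh × £0.153 = £0.57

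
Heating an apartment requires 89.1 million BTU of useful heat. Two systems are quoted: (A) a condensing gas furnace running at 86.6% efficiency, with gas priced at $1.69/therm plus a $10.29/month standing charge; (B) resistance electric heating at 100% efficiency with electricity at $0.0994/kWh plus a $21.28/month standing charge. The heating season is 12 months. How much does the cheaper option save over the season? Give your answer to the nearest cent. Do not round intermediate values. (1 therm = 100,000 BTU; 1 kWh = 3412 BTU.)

$988.80

Heat load = 89.1 × 10⁶ BTU = 89,100,000 BTU
Gas: input = 89,100,000 / 0.866 = 102,886,836 BTU = 1,029 therm → 1,029 × $1.69 = $1,738.79; + 12 × $10.29 standing = $1,862.27
Electric: 89,100,000 BTU / 3412 = 26,110 kWh → × $0.0994 = $2,595.70; + 12 × $21.28 standing = $2,851.06
Difference = |$1,862.27 − $2,851.06| = $988.80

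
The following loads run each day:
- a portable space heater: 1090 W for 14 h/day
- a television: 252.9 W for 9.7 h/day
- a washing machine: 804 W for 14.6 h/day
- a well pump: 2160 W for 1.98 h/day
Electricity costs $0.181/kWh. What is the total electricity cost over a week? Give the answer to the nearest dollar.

$43

portable space heater: 1090 W × 14 h × 7 d = 106,820 Wh = 106.8 kWh
television: 252.9 W × 9.7 h × 7 d = 17,172 Wh = 17.17 kWh
washing machine: 804 W × 14.6 h × 7 d = 82,169 Wh = 82.17 kWh
well pump: 2160 W × 1.98 h × 7 d = 29,938 Wh = 29.94 kWh
Total energy = 106.8 + 17.17 + 82.17 + 29.94 = 236.1 kWh
Cost = 236.1 kWh × $0.181 = $42.73 ≈ $43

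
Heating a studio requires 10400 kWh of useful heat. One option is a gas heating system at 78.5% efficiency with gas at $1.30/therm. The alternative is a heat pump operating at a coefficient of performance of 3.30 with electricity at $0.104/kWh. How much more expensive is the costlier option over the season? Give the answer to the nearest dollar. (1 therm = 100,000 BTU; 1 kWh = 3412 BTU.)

$260

Heat load = 10400 kWh × 3412 = 35,484,800 BTU
Gas: input = 35,484,800 / 0.785 = 45,203,567 BTU = 452 therm → 452 × $1.30 = $587.65
Heat pump: 35,484,800 BTU / 3412 = 10,400 kWh heat; / 3.30 = 3,152 kWh in → × $0.104 = $327.76
Difference = |$587.65 − $327.76| = $259.89 ≈ $260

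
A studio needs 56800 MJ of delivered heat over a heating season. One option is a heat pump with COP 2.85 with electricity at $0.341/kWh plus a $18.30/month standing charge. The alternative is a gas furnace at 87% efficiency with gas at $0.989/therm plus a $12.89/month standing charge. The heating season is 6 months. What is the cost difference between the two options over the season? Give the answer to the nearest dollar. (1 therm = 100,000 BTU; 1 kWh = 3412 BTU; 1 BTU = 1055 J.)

$1308

Heat load = 56800 MJ = 56,800,000,000 J / 1055 = 53,838,863 BTU
Gas: input = 53,838,863 / 0.87 = 61,883,750 BTU = 618.8 therm → 618.8 × $0.989 = $612.03; + 6 × $12.89 standing = $689.37
Heat pump: 53,838,863 BTU / 3412 = 15,780 kWh heat; / 2.85 = 5,537 kWh in → × $0.341 = $1,887.98; + 6 × $18.30 standing = $1,997.78
Difference = |$689.37 − $1,997.78| = $1,308.41 ≈ $1308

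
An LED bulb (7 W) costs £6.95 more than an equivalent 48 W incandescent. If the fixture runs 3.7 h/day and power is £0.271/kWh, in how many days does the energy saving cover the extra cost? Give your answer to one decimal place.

169.1 days

Power saved = 48 − 7 = 41 W
Daily energy saved = 41 W × 3.7 h = 151.7 Wh = 0.1517 kWh
Daily savings = 0.1517 × £0.271 = £0.0411
Payback = £6.95 / £0.0411 per day = 169.1 days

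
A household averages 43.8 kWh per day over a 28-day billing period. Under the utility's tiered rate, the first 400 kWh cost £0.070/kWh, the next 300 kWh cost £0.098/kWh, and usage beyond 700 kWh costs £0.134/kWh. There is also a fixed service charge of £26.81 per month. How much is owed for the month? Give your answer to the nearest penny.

£154.75

Usage = 43.8 kWh/day × 28 days = 1226.4 kWh
First 400 kWh × £0.070 = £28.00
Next 300 kWh × £0.098 = £29.40
Remaining 526.4 kWh × £0.134 = £70.54
Energy charge = £127.94; + service £26.81 = £154.75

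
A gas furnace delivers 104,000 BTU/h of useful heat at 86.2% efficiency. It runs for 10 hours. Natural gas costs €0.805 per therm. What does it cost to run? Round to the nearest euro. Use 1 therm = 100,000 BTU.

€10

Heat delivered = 104,000 BTU/h × 10 h = 1,040,000 BTU
Gas input = 1,040,000 / 0.862 = 1,206,497 BTU
= 1,206,497 / 100,000 = 12.06 therm
Cost = 12.06 × €0.805/therm = €9.71 ≈ €10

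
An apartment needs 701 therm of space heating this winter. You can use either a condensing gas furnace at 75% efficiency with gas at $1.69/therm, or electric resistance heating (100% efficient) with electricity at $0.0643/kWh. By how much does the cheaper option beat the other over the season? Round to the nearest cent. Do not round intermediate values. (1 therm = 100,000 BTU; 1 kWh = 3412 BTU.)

Heat load = 701 therm × 100,000 = 70,100,000 BTU
Gas: input = 70,100,000 / 0.75 = 93,466,667 BTU = 934.7 therm → 934.7 × $1.69 = $1,579.59
Electric: 70,100,000 BTU / 3412 = 20,550 kWh → × $0.0643 = $1,321.05
Difference = |$1,579.59 − $1,321.05| = $258.53

$258.53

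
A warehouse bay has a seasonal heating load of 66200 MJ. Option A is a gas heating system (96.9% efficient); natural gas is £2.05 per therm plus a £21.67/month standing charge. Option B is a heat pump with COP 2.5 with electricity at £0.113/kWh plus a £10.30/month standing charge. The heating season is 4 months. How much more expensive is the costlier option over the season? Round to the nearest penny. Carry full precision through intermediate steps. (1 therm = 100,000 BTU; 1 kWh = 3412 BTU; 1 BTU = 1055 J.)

Heat load = 66200 MJ = 66,200,000,000 J / 1055 = 62,748,815 BTU
Gas: input = 62,748,815 / 0.969 = 64,756,259 BTU = 647.6 therm → 647.6 × £2.05 = £1,327.50; + 4 × £21.67 standing = £1,414.18
Heat pump: 62,748,815 BTU / 3412 = 18,390 kWh heat; / 2.5 = 7,356 kWh in → × £0.113 = £831.26; + 4 × £10.30 standing = £872.46
Difference = |£1,414.18 − £872.46| = £541.73

£541.73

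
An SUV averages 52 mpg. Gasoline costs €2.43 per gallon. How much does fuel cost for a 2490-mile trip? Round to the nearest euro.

Fuel = 2490 mi / 52 mpg = 47.88 gal
Cost = 47.88 gal × €2.43/gal = €116.36 ≈ €116

€116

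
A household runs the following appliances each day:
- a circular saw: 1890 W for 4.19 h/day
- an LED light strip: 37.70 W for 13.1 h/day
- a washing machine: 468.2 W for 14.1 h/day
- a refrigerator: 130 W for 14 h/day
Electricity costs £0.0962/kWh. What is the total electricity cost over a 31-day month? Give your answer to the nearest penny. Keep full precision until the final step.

circular saw: 1890 W × 4.19 h × 31 d = 245,492 Wh = 245.5 kWh
LED light strip: 37.70 W × 13.1 h × 31 d = 15,310 Wh = 15.31 kWh
washing machine: 468.2 W × 14.1 h × 31 d = 204,650 Wh = 204.7 kWh
refrigerator: 130 W × 14 h × 31 d = 56,420 Wh = 56.42 kWh
Total energy = 245.5 + 15.31 + 204.7 + 56.42 = 521.9 kWh
Cost = 521.9 kWh × £0.0962 = £50.20

£50.20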